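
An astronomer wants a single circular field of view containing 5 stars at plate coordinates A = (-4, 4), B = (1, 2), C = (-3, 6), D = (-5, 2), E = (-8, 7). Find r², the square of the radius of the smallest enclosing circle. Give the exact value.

The farthest pair is B–E with squared distance 106. The circle on this segment as diameter has centre (-3.5, 4.5) and r² = 106/4 = 26.5.
Check A: distance² to centre = 0.5 ≤ 26.5, so it lies inside.
All remaining points lie in this disk, and no smaller disk contains both endpoints, so this is the minimum enclosing circle.

26.5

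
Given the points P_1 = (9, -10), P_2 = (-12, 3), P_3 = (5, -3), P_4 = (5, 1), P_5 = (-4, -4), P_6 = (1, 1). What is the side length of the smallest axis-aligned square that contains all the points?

The bounding box has width 21 and height 13.
An axis-aligned square enclosing the set must have side ≥ max(width, height).
So the minimum side is max(21, 13) = 21.

21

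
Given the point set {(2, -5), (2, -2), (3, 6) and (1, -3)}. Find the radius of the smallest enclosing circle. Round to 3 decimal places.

5.523

The farthest pair is (2, -5)–(3, 6) with squared distance 122. The circle on this segment as diameter has centre (2.5, 0.5) and r² = 122/4 = 30.5.
Check (2, -2): distance² to centre = 6.5 ≤ 30.5, so it lies inside.
All remaining points lie in this disk, and no smaller disk contains both endpoints, so this is the minimum enclosing circle.
r = √(30.5) ≈ 5.523.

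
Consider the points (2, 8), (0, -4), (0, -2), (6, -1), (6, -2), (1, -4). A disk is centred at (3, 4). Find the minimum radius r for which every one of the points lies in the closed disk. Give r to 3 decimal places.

The required radius is the distance from (3, 4) to the farthest point.
Squared distances: 17, 73, 45, 34, 45, 68.
Maximum is 73, attained at (0, -4).
r = √73 ≈ 8.544.

8.544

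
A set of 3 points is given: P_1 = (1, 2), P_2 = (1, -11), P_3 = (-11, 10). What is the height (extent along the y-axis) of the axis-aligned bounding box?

max y = 10, min y = -11, so height = 21.

21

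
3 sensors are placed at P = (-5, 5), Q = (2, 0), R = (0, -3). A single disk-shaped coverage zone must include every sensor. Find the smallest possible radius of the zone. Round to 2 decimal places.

4.72

Side lengths²: PQ² = 74, PR² = 89, QR² = 13.
Since PR² = 89 ≥ 74 + 13 = 87, the angle opposite PR is not acute, so the smallest enclosing circle has PR as diameter.
Centre = midpoint of PR = (-2.5, 1), r² = 89/4 = 22.25.
r = √(22.25) ≈ 4.72.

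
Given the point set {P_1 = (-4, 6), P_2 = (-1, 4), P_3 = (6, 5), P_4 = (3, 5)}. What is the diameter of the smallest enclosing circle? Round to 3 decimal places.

A smallest enclosing disk is always determined by at most three of the input points on its boundary.
The farthest pair is P_1–P_3 with squared distance 101. The circle on this segment as diameter has centre (1, 5.5) and r² = 101/4 = 25.25.
Check P_2: distance² to centre = 6.25 ≤ 25.25, so it lies inside.
All remaining points lie in this disk, and no smaller disk contains both endpoints, so this is the minimum enclosing circle.
Diameter = 2r = 2√(25.25) ≈ 10.050.

10.050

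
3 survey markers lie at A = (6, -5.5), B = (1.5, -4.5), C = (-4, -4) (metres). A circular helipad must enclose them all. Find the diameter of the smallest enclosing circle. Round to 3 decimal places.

Side lengths²: AB² = 21.25, AC² = 102.25, BC² = 30.5.
Since AC² = 102.25 ≥ 30.5 + 21.25 = 51.75, the angle opposite AC is not acute, so the smallest enclosing circle has AC as diameter.
Centre = midpoint of AC = (1, -4.75), r² = 102.25/4 = 25.5625.
Diameter = 2r = 2√(25.5625) ≈ 10.112.

10.112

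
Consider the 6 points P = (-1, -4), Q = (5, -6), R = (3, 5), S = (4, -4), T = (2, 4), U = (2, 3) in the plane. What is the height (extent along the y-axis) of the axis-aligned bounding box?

11

max y = 5, min y = -6, so height = 11.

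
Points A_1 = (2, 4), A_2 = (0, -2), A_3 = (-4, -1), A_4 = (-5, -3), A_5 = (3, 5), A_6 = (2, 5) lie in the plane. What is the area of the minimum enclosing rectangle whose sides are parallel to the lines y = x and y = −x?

In coordinates u = x + y, v = x − y the rectangle is axis-aligned; the map (x,y)→(u,v) scales areas by 2.
u-values: 6, -2, -5, -8, 8, 7; range = 8 − (-8) = 16.
v-values: -2, 2, -3, -2, -2, -3; range = 2 − (-3) = 5.
Area = (16 × 5) / 2 = 40.

40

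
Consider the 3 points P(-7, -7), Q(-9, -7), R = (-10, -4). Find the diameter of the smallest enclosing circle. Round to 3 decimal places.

4.243

Side lengths²: PQ² = 4, PR² = 18, QR² = 10.
Since PR² = 18 ≥ 10 + 4 = 14, the angle opposite PR is not acute, so the smallest enclosing circle has PR as diameter.
Centre = midpoint of PR = (-8.5, -5.5), r² = 18/4 = 4.5.
Diameter = 2r = 2√(4.5) ≈ 4.243.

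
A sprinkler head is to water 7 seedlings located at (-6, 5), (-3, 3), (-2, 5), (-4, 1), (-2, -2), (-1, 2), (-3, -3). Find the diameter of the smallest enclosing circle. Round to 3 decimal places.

The minimum enclosing circle is determined by three boundary points: (-6, 5), (-2, 5), (-3, -3).
Their circumcentre is (-4, 1.1875) with r² = 18.53515625.
The farthest remaining point (-2, -2) is at distance² 14.16015625 ≤ 18.53515625.
Diameter = 2r = 2√(18.53515625) ≈ 8.610.

8.610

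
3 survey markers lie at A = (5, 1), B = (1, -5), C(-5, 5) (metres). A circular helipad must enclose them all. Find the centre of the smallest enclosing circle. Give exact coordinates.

(-18/19, 12/19)

Side lengths²: AB² = 52, AC² = 116, BC² = 136.
Since BC² = 136 < 116 + 52 = 168, the triangle is acute, so the smallest enclosing circle is the circumcircle.
Circumcentre = (-18/19, 12/19), r² = 12818/361.
Centre = (-18/19, 12/19).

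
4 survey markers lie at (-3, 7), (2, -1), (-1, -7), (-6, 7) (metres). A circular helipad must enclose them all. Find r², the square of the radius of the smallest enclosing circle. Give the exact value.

A smallest enclosing disk is always determined by at most three of the input points on its boundary.
The farthest pair is (-1, -7)–(-6, 7) with squared distance 221. The circle on this segment as diameter has centre (-3.5, 0) and r² = 221/4 = 55.25.
Check (-3, 7): distance² to centre = 49.25 ≤ 55.25, so it lies inside.
All remaining points lie in this disk, and no smaller disk contains both endpoints, so this is the minimum enclosing circle.

55.25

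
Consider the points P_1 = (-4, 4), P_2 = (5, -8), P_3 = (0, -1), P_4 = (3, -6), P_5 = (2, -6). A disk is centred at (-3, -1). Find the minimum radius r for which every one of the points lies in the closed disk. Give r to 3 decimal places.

10.630

The required radius is the distance from (-3, -1) to the farthest point.
Squared distances: 26, 113, 9, 61, 50.
Maximum is 113, attained at P_2.
r = √113 ≈ 10.630.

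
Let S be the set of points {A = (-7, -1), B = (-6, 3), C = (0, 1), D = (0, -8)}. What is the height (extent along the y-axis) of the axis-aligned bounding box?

11

max y = 3, min y = -8, so height = 11.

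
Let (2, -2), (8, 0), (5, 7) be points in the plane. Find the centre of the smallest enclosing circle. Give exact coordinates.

(3.875, 2.375)

Call the three points A, B, C in the order given.
Side lengths²: AB² = 40, AC² = 90, BC² = 58.
Since AC² = 90 < 58 + 40 = 98, the triangle is acute, so the smallest enclosing circle is the circumcircle.
Circumcentre = (3.875, 2.375), r² = 22.65625.
Centre = (3.875, 2.375).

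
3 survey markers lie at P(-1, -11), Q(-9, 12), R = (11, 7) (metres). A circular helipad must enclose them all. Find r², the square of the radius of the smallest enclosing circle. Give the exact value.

Side lengths²: PQ² = 593, PR² = 468, QR² = 425.
Since PQ² = 593 < 468 + 425 = 893, the triangle is acute, so the smallest enclosing circle is the circumcircle.
Circumcentre = (-25/28, 27/14), r² = 131053/784.

131053/784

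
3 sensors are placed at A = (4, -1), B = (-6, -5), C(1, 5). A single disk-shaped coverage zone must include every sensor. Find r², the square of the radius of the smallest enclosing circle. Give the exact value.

Side lengths²: AB² = 116, AC² = 45, BC² = 149.
Since BC² = 149 < 116 + 45 = 161, the triangle is acute, so the smallest enclosing circle is the circumcircle.
Circumcentre = (-25/12, -7/24), r² = 21605/576.

21605/576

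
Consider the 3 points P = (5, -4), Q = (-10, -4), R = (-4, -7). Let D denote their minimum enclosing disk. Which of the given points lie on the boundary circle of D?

P, Q

Side lengths²: PQ² = 225, PR² = 90, QR² = 45.
Since PQ² = 225 ≥ 90 + 45 = 135, the angle opposite PQ is not acute, so the smallest enclosing circle has PQ as diameter.
Centre = midpoint of PQ = (-2.5, -4), r² = 225/4 = 56.25.
The points at distance exactly r from the centre are P, Q — 2 points.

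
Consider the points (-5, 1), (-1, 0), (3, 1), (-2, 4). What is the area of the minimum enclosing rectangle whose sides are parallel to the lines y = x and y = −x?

32

In coordinates u = x + y, v = x − y the rectangle is axis-aligned; the map (x,y)→(u,v) scales areas by 2.
u-values: -4, -1, 4, 2; range = 4 − (-4) = 8.
v-values: -6, -1, 2, -6; range = 2 − (-6) = 8.
Area = (8 × 8) / 2 = 32.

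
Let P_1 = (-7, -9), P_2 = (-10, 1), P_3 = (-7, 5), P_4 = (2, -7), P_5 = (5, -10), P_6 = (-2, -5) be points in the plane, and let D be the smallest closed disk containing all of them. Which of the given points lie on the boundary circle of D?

P_2, P_3, P_5

The minimum enclosing circle is determined by three boundary points: P_2, P_3, P_5.
Their circumcentre is (-67/62, -159/62) with r² = 177325/1922.
The farthest remaining point P_1 is at distance² 146945/1922 ≤ 177325/1922.
The points at distance exactly r from the centre are P_2, P_3, P_5 — 3 points.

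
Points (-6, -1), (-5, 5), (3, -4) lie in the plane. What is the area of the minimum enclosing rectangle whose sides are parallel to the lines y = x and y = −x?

59.5

In coordinates u = x + y, v = x − y the rectangle is axis-aligned; the map (x,y)→(u,v) scales areas by 2.
u-values: -7, 0, -1; range = 0 − (-7) = 7.
v-values: -5, -10, 7; range = 7 − (-10) = 17.
Area = (7 × 17) / 2 = 59.5.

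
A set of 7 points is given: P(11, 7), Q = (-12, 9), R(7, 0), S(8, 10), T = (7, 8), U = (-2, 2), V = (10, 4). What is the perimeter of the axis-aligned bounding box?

66

Width = max x − min x = 11 − (-12) = 23.
Height = max y − min y = 10 − 0 = 10.
Perimeter = 2(23 + 10) = 66.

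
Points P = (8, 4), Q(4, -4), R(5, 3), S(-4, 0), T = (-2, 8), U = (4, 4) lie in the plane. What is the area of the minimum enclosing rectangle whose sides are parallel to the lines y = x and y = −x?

144

In coordinates u = x + y, v = x − y the rectangle is axis-aligned; the map (x,y)→(u,v) scales areas by 2.
u-values: 12, 0, 8, -4, 6, 8; range = 12 − (-4) = 16.
v-values: 4, 8, 2, -4, -10, 0; range = 8 − (-10) = 18.
Area = (16 × 18) / 2 = 144.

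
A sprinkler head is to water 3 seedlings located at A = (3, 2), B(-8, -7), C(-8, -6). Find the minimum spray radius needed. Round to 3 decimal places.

Side lengths²: AB² = 202, AC² = 185, BC² = 1.
Since AB² = 202 ≥ 185 + 1 = 186, the angle opposite AB is not acute, so the smallest enclosing circle has AB as diameter.
Centre = midpoint of AB = (-2.5, -2.5), r² = 202/4 = 50.5.
r = √(50.5) ≈ 7.106.

7.106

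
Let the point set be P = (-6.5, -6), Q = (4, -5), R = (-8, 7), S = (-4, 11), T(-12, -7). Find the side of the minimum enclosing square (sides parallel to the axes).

The bounding box has width 16 and height 18.
An axis-aligned square enclosing the set must have side ≥ max(width, height).
So the minimum side is max(16, 18) = 18.

18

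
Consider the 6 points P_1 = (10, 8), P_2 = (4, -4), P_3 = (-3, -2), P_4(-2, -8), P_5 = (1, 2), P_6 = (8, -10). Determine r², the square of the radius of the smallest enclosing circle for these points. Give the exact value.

The minimum enclosing circle of a finite set is fixed by two of the points (as a diameter) or three (as a circumcircle).
The minimum enclosing circle is determined by three boundary points: P_1, P_4, P_6.
Their circumcentre is (108/23, -12/23) with r² = 53300/529.
The farthest remaining point P_3 is at distance² 32485/529 ≤ 53300/529.

53300/529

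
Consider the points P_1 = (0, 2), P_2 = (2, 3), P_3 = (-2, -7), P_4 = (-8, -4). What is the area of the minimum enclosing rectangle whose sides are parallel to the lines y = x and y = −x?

76.5

In coordinates u = x + y, v = x − y the rectangle is axis-aligned; the map (x,y)→(u,v) scales areas by 2.
u-values: 2, 5, -9, -12; range = 5 − (-12) = 17.
v-values: -2, -1, 5, -4; range = 5 − (-4) = 9.
Area = (17 × 9) / 2 = 76.5.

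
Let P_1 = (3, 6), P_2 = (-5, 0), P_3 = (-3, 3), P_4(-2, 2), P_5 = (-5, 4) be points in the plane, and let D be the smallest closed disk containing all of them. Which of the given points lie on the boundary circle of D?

P_1, P_2

The farthest pair is P_1–P_2 with squared distance 100. The circle on this segment as diameter has centre (-1, 3) and r² = 100/4 = 25.
Check P_3: distance² to centre = 4 ≤ 25, so it lies inside.
All remaining points lie in this disk, and no smaller disk contains both endpoints, so this is the minimum enclosing circle.
The points at distance exactly r from the centre are P_1, P_2 — 2 points.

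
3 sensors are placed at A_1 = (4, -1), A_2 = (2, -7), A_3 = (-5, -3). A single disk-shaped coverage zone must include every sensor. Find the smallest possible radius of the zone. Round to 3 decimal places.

4.701

Side lengths²: A_1A_2² = 40, A_1A_3² = 85, A_2A_3² = 65.
Since A_1A_3² = 85 < 65 + 40 = 105, the triangle is acute, so the smallest enclosing circle is the circumcircle.
Circumcentre = (-0.3, -2.9), r² = 22.1.
r = √(22.1) ≈ 4.701.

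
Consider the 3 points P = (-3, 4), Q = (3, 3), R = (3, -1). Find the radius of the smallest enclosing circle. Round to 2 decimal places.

3.91

Side lengths²: PQ² = 37, PR² = 61, QR² = 16.
Since PR² = 61 ≥ 37 + 16 = 53, the angle opposite PR is not acute, so the smallest enclosing circle has PR as diameter.
Centre = midpoint of PR = (0, 1.5), r² = 61/4 = 15.25.
r = √(15.25) ≈ 3.91.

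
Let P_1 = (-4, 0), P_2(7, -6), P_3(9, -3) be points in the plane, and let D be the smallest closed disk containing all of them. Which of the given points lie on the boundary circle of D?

Side lengths²: P_1P_2² = 157, P_1P_3² = 178, P_2P_3² = 13.
Since P_1P_3² = 178 ≥ 157 + 13 = 170, the angle opposite P_1P_3 is not acute, so the smallest enclosing circle has P_1P_3 as diameter.
Centre = midpoint of P_1P_3 = (2.5, -1.5), r² = 178/4 = 44.5.
The points at distance exactly r from the centre are P_1, P_3 — 2 points.

P_1, P_3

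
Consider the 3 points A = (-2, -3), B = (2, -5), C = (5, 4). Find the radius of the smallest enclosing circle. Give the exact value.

Side lengths²: AB² = 20, AC² = 98, BC² = 90.
Since AC² = 98 < 90 + 20 = 110, the triangle is acute, so the smallest enclosing circle is the circumcircle.
Circumcentre = (2, 0), r² = 25.
r = √25 = 5.

5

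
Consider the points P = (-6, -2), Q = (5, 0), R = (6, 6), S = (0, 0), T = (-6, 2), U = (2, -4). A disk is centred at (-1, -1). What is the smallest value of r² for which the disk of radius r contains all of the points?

98

The required radius is the distance from (-1, -1) to the farthest point.
Squared distances: 26, 37, 98, 2, 34, 18.
Maximum is 98, attained at R.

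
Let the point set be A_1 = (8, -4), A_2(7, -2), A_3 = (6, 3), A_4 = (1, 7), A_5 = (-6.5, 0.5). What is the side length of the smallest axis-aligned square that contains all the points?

14.5

The bounding box has width 14.5 and height 11.
An axis-aligned square enclosing the set must have side ≥ max(width, height).
So the minimum side is max(14.5, 11) = 14.5.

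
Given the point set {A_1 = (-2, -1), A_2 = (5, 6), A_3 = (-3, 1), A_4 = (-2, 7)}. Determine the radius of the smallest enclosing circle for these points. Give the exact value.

5

The minimum enclosing circle of a finite set is fixed by two of the points (as a diameter) or three (as a circumcircle).
The minimum enclosing circle is determined by three boundary points: A_1, A_2, A_4.
Their circumcentre is (1, 3) with r² = 25.
The farthest remaining point A_3 is at distance² 20 ≤ 25.
r = √25 = 5.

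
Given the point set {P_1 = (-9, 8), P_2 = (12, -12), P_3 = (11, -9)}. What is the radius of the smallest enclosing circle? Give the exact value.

14.5

Side lengths²: P_1P_2² = 841, P_1P_3² = 689, P_2P_3² = 10.
Since P_1P_2² = 841 ≥ 689 + 10 = 699, the angle opposite P_1P_2 is not acute, so the smallest enclosing circle has P_1P_2 as diameter.
Centre = midpoint of P_1P_2 = (1.5, -2), r² = 841/4 = 210.25.
r = √(210.25) = 14.5.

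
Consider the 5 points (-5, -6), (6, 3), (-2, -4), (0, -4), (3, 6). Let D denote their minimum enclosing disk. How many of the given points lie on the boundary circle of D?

3

The minimum enclosing circle of a finite set is fixed by two of the points (as a diameter) or three (as a circumcircle).
The minimum enclosing circle is determined by three boundary points: (-5, -6), (6, 3), (3, 6).
Their circumcentre is (-0.4, -0.4) with r² = 52.52.
The farthest remaining point (-2, -4) is at distance² 15.52 ≤ 52.52.
The points at distance exactly r from the centre are (-5, -6), (6, 3), (3, 6) — 3 points.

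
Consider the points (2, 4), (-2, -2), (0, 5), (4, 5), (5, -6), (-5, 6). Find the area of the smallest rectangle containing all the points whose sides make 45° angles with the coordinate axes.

In coordinates u = x + y, v = x − y the rectangle is axis-aligned; the map (x,y)→(u,v) scales areas by 2.
u-values: 6, -4, 5, 9, -1, 1; range = 9 − (-4) = 13.
v-values: -2, 0, -5, -1, 11, -11; range = 11 − (-11) = 22.
Area = (13 × 22) / 2 = 143.

143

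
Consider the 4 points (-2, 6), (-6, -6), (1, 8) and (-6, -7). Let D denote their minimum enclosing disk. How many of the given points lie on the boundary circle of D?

2

By Welzl's lemma the MEC is supported by two points (diametrically opposite) or three points (on a circumcircle).
The farthest pair is (1, 8)–(-6, -7) with squared distance 274. The circle on this segment as diameter has centre (-2.5, 0.5) and r² = 274/4 = 68.5.
Check (-2, 6): distance² to centre = 30.5 ≤ 68.5, so it lies inside.
All remaining points lie in this disk, and no smaller disk contains both endpoints, so this is the minimum enclosing circle.
The points at distance exactly r from the centre are (1, 8), (-6, -7) — 2 points.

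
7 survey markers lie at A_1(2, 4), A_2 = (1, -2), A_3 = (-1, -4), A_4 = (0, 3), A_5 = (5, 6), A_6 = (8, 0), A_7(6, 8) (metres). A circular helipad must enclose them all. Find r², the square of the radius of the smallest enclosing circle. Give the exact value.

48.25

By Welzl's lemma the MEC is supported by two points (diametrically opposite) or three points (on a circumcircle).
The farthest pair is A_3–A_7 with squared distance 193. The circle on this segment as diameter has centre (2.5, 2) and r² = 193/4 = 48.25.
Check A_1: distance² to centre = 4.25 ≤ 48.25, so it lies inside.
All remaining points lie in this disk, and no smaller disk contains both endpoints, so this is the minimum enclosing circle.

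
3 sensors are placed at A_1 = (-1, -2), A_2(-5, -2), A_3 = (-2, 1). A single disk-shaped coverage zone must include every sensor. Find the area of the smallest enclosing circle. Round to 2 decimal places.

15.71

Side lengths²: A_1A_2² = 16, A_1A_3² = 10, A_2A_3² = 18.
Since A_2A_3² = 18 < 16 + 10 = 26, the triangle is acute, so the smallest enclosing circle is the circumcircle.
Circumcentre = (-3, -1), r² = 5.
Area = π·r² = π·5 ≈ 15.71.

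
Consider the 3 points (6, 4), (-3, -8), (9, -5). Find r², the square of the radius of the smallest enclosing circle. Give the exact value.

19125/338

Call the three points A, B, C in the order given.
Side lengths²: AB² = 225, AC² = 90, BC² = 153.
Since AB² = 225 < 153 + 90 = 243, the triangle is acute, so the smallest enclosing circle is the circumcircle.
Circumcentre = (51/26, -61/26), r² = 19125/338.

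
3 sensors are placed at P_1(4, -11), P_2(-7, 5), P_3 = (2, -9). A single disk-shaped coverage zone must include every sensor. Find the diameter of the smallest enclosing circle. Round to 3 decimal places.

Side lengths²: P_1P_2² = 377, P_1P_3² = 8, P_2P_3² = 277.
Since P_1P_2² = 377 ≥ 277 + 8 = 285, the angle opposite P_1P_2 is not acute, so the smallest enclosing circle has P_1P_2 as diameter.
Centre = midpoint of P_1P_2 = (-1.5, -3), r² = 377/4 = 94.25.
Diameter = 2r = 2√(94.25) ≈ 19.416.

19.416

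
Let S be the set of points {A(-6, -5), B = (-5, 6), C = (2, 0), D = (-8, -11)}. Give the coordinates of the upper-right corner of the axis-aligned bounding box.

(2, 6)

x-range [-8, 2], y-range [-11, 6].
The upper-right corner is (2, 6).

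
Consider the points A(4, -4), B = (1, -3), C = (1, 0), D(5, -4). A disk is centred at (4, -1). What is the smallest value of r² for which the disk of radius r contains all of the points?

13

The required radius is the distance from (4, -1) to the farthest point.
Squared distances: 9, 13, 10, 10.
Maximum is 13, attained at B.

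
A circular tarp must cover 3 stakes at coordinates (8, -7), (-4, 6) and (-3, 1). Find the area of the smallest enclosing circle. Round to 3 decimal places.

245.830

Call the three points A, B, C in the order given.
Side lengths²: AB² = 313, AC² = 185, BC² = 26.
Since AB² = 313 ≥ 185 + 26 = 211, the angle opposite AB is not acute, so the smallest enclosing circle has AB as diameter.
Centre = midpoint of AB = (2, -0.5), r² = 313/4 = 78.25.
Area = π·r² = π·78.25 ≈ 245.830.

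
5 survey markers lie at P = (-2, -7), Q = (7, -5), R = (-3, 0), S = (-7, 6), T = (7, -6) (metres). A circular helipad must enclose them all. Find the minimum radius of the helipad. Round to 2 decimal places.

The minimum enclosing circle of a finite set is fixed by two of the points (as a diameter) or three (as a circumcircle).
The farthest pair is S–T with squared distance 340. The circle on this segment as diameter has centre (0, 0) and r² = 340/4 = 85.
Check P: distance² to centre = 53 ≤ 85, so it lies inside.
All remaining points lie in this disk, and no smaller disk contains both endpoints, so this is the minimum enclosing circle.
r = √85 ≈ 9.22.

9.22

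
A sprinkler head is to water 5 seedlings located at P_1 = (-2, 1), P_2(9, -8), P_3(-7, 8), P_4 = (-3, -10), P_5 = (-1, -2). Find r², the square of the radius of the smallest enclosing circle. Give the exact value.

The farthest pair is P_2–P_3 with squared distance 512. The circle on this segment as diameter has centre (1, 0) and r² = 512/4 = 128.
Check P_1: distance² to centre = 10 ≤ 128, so it lies inside.
All remaining points lie in this disk, and no smaller disk contains both endpoints, so this is the minimum enclosing circle.

128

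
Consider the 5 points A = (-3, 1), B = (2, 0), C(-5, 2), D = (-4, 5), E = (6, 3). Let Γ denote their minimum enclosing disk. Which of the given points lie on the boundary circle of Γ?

By Welzl's lemma the MEC is supported by two points (diametrically opposite) or three points (on a circumcircle).
The farthest pair is C–E with squared distance 122. The circle on this segment as diameter has centre (0.5, 2.5) and r² = 122/4 = 30.5.
Check A: distance² to centre = 14.5 ≤ 30.5, so it lies inside.
All remaining points lie in this disk, and no smaller disk contains both endpoints, so this is the minimum enclosing circle.
The points at distance exactly r from the centre are C, E — 2 points.

C, E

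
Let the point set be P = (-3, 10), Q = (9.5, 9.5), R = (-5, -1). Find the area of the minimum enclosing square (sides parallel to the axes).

210.25

The bounding box has width 14.5 and height 11.
An axis-aligned square enclosing the set must have side ≥ max(width, height).
So the minimum side is max(14.5, 11) = 14.5.
Area = 14.5² = 210.25.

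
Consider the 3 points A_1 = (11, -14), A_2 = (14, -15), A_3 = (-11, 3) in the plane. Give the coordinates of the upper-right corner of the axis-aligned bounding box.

x-range [-11, 14], y-range [-15, 3].
The upper-right corner is (14, 3).

(14, 3)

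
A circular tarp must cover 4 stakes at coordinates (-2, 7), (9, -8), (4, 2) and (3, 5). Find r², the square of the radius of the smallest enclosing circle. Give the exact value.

The minimum enclosing circle of a finite set is fixed by two of the points (as a diameter) or three (as a circumcircle).
The farthest pair is (-2, 7)–(9, -8) with squared distance 346. The circle on this segment as diameter has centre (3.5, -0.5) and r² = 346/4 = 86.5.
Check (4, 2): distance² to centre = 6.5 ≤ 86.5, so it lies inside.
All remaining points lie in this disk, and no smaller disk contains both endpoints, so this is the minimum enclosing circle.

86.5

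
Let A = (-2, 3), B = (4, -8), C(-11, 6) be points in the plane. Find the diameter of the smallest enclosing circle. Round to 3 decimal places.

20.518

Side lengths²: AB² = 157, AC² = 90, BC² = 421.
Since BC² = 421 ≥ 157 + 90 = 247, the angle opposite BC is not acute, so the smallest enclosing circle has BC as diameter.
Centre = midpoint of BC = (-3.5, -1), r² = 421/4 = 105.25.
Diameter = 2r = 2√(105.25) ≈ 20.518.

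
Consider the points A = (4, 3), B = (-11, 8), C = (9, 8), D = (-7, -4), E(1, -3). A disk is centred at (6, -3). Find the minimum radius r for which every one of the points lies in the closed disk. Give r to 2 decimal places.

20.25

The required radius is the distance from (6, -3) to the farthest point.
Squared distances: 40, 410, 130, 170, 25.
Maximum is 410, attained at B.
r = √410 ≈ 20.25.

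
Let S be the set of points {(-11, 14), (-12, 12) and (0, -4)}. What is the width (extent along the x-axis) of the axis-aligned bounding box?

12

max x = 0, min x = -12, so width = 12.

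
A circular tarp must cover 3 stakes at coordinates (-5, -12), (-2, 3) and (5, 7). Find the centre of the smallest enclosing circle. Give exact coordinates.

Call the three points A, B, C in the order given.
Side lengths²: AB² = 234, AC² = 461, BC² = 65.
Since AC² = 461 ≥ 234 + 65 = 299, the angle opposite AC is not acute, so the smallest enclosing circle has AC as diameter.
Centre = midpoint of AC = (0, -2.5), r² = 461/4 = 115.25.
Centre = (0, -2.5).

(0, -2.5)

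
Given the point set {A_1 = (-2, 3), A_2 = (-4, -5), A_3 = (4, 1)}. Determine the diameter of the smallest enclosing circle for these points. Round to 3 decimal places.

Side lengths²: A_1A_2² = 68, A_1A_3² = 40, A_2A_3² = 100.
Since A_2A_3² = 100 < 68 + 40 = 108, the triangle is acute, so the smallest enclosing circle is the circumcircle.
Circumcentre = (-3/13, -22/13), r² = 4250/169.
Diameter = 2r = 2√(4250/169) ≈ 10.030.

10.030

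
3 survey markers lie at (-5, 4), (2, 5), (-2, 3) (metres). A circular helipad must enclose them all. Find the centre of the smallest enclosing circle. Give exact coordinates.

Call the three points A, B, C in the order given.
Side lengths²: AB² = 50, AC² = 10, BC² = 20.
Since AB² = 50 ≥ 20 + 10 = 30, the angle opposite AB is not acute, so the smallest enclosing circle has AB as diameter.
Centre = midpoint of AB = (-1.5, 4.5), r² = 50/4 = 12.5.
Centre = (-1.5, 4.5).

(-1.5, 4.5)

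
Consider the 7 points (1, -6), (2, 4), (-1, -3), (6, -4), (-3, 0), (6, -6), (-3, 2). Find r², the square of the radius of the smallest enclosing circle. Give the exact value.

36.25

By Welzl's lemma the MEC is supported by two points (diametrically opposite) or three points (on a circumcircle).
The farthest pair is (6, -6)–(-3, 2) with squared distance 145. The circle on this segment as diameter has centre (1.5, -2) and r² = 145/4 = 36.25.
Check (1, -6): distance² to centre = 16.25 ≤ 36.25, so it lies inside.
All remaining points lie in this disk, and no smaller disk contains both endpoints, so this is the minimum enclosing circle.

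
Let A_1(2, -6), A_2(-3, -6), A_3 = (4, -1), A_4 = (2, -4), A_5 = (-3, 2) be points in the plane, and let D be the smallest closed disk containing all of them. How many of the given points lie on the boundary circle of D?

By Welzl's lemma the MEC is supported by two points (diametrically opposite) or three points (on a circumcircle).
The farthest pair is A_1–A_5 with squared distance 89. The circle on this segment as diameter has centre (-0.5, -2) and r² = 89/4 = 22.25.
Check A_2: distance² to centre = 22.25 ≤ 22.25, so it lies inside.
All remaining points lie in this disk, and no smaller disk contains both endpoints, so this is the minimum enclosing circle.
The points at distance exactly r from the centre are A_1, A_2, A_5 — 3 points.

3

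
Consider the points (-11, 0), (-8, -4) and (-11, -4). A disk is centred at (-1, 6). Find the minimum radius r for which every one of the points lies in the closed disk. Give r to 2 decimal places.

The required radius is the distance from (-1, 6) to the farthest point.
Squared distances: 136, 149, 200.
Maximum is 200, attained at (-11, -4).
r = √200 ≈ 14.14.

14.14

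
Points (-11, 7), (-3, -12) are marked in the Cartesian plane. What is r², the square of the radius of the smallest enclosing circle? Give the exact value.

The smallest circle enclosing two points has them as diameter endpoints.
Centre = midpoint = (-7, -2.5); r² = |(-11, 7)−(-3, -12)|²/4 = 425/4 = 106.25.

106.25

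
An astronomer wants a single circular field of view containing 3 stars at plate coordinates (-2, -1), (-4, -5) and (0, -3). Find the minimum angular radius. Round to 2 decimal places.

2.36

Call the three points A, B, C in the order given.
Side lengths²: AB² = 20, AC² = 8, BC² = 20.
Since BC² = 20 < 20 + 8 = 28, the triangle is acute, so the smallest enclosing circle is the circumcircle.
Circumcentre = (-7/3, -10/3), r² = 50/9.
r = √(50/9) ≈ 2.36.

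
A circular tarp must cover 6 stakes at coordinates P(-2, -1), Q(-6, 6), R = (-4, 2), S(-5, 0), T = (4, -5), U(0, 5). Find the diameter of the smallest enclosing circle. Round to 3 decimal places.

By Welzl's lemma the MEC is supported by two points (diametrically opposite) or three points (on a circumcircle).
The farthest pair is Q–T with squared distance 221. The circle on this segment as diameter has centre (-1, 0.5) and r² = 221/4 = 55.25.
Check P: distance² to centre = 3.25 ≤ 55.25, so it lies inside.
All remaining points lie in this disk, and no smaller disk contains both endpoints, so this is the minimum enclosing circle.
Diameter = 2r = 2√(55.25) ≈ 14.866.

14.866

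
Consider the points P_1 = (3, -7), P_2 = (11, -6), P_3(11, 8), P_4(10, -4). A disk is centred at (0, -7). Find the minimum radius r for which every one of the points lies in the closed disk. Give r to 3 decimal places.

The required radius is the distance from (0, -7) to the farthest point.
Squared distances: 9, 122, 346, 109.
Maximum is 346, attained at P_3.
r = √346 ≈ 18.601.

18.601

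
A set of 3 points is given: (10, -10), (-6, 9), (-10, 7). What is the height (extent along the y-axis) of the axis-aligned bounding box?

19

max y = 9, min y = -10, so height = 19.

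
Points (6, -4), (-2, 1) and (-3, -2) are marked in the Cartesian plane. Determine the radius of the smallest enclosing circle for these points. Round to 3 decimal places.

4.742

Call the three points A, B, C in the order given.
Side lengths²: AB² = 89, AC² = 85, BC² = 10.
Since AB² = 89 < 85 + 10 = 95, the triangle is acute, so the smallest enclosing circle is the circumcircle.
Circumcentre = (101/58, -111/58), r² = 37825/1682.
r = √(37825/1682) ≈ 4.742.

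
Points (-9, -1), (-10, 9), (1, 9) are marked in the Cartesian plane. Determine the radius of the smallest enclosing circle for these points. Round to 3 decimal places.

7.106

Call the three points A, B, C in the order given.
Side lengths²: AB² = 101, AC² = 200, BC² = 121.
Since AC² = 200 < 121 + 101 = 222, the triangle is acute, so the smallest enclosing circle is the circumcircle.
Circumcentre = (-4.5, 4.5), r² = 50.5.
r = √(50.5) ≈ 7.106.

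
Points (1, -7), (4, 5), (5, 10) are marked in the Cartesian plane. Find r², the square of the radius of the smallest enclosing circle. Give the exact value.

Call the three points A, B, C in the order given.
Side lengths²: AB² = 153, AC² = 305, BC² = 26.
Since AC² = 305 ≥ 153 + 26 = 179, the angle opposite AC is not acute, so the smallest enclosing circle has AC as diameter.
Centre = midpoint of AC = (3, 1.5), r² = 305/4 = 76.25.

76.25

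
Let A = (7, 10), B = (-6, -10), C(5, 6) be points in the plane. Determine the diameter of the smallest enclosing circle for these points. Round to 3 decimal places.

Side lengths²: AB² = 569, AC² = 20, BC² = 377.
Since AB² = 569 ≥ 377 + 20 = 397, the angle opposite AB is not acute, so the smallest enclosing circle has AB as diameter.
Centre = midpoint of AB = (0.5, 0), r² = 569/4 = 142.25.
Diameter = 2r = 2√(142.25) ≈ 23.854.

23.854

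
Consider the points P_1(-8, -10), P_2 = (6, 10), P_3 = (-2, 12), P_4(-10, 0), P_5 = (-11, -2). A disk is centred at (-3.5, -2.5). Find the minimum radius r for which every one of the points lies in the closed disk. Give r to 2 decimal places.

15.70

The required radius is the distance from (-3.5, -2.5) to the farthest point.
Squared distances: 76.5, 246.5, 212.5, 48.5, 56.5.
Maximum is 246.5, attained at P_2.
r = √(246.5) ≈ 15.70.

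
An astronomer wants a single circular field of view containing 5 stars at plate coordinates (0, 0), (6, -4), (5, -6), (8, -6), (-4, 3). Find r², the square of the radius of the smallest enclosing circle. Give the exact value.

By Welzl's lemma the MEC is supported by two points (diametrically opposite) or three points (on a circumcircle).
The farthest pair is (8, -6)–(-4, 3) with squared distance 225. The circle on this segment as diameter has centre (2, -1.5) and r² = 225/4 = 56.25.
Check (0, 0): distance² to centre = 6.25 ≤ 56.25, so it lies inside.
All remaining points lie in this disk, and no smaller disk contains both endpoints, so this is the minimum enclosing circle.

56.25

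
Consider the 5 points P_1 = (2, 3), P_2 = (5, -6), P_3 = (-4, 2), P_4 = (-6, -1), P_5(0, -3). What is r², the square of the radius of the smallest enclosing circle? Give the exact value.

1825/49

A smallest enclosing disk is always determined by at most three of the input points on its boundary.
The minimum enclosing circle is determined by three boundary points: P_1, P_2, P_4.
Their circumcentre is (-1/7, -19/7) with r² = 1825/49.
The farthest remaining point P_3 is at distance² 1818/49 ≤ 1825/49.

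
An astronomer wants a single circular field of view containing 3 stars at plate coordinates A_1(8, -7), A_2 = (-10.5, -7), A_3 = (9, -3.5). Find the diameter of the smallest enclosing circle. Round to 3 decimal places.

Side lengths²: A_1A_2² = 342.25, A_1A_3² = 13.25, A_2A_3² = 392.5.
Since A_2A_3² = 392.5 ≥ 342.25 + 13.25 = 355.5, the angle opposite A_2A_3 is not acute, so the smallest enclosing circle has A_2A_3 as diameter.
Centre = midpoint of A_2A_3 = (-0.75, -5.25), r² = 392.5/4 = 98.125.
Diameter = 2r = 2√(98.125) ≈ 19.812.

19.812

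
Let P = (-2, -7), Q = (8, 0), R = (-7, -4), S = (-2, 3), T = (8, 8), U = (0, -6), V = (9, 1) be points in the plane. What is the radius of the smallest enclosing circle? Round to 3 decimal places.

The minimum enclosing circle of a finite set is fixed by two of the points (as a diameter) or three (as a circumcircle).
The farthest pair is R–T with squared distance 369. The circle on this segment as diameter has centre (0.5, 2) and r² = 369/4 = 92.25.
Check P: distance² to centre = 87.25 ≤ 92.25, so it lies inside.
All remaining points lie in this disk, and no smaller disk contains both endpoints, so this is the minimum enclosing circle.
r = √(92.25) ≈ 9.605.

9.605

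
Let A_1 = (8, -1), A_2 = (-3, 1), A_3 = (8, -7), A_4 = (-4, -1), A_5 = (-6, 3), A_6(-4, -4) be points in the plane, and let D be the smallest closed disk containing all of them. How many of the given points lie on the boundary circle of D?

A smallest enclosing disk is always determined by at most three of the input points on its boundary.
The farthest pair is A_3–A_5 with squared distance 296. The circle on this segment as diameter has centre (1, -2) and r² = 296/4 = 74.
Check A_1: distance² to centre = 50 ≤ 74, so it lies inside.
All remaining points lie in this disk, and no smaller disk contains both endpoints, so this is the minimum enclosing circle.
The points at distance exactly r from the centre are A_3, A_5 — 2 points.

2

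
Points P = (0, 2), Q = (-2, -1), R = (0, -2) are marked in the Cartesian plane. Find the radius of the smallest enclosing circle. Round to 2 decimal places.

Side lengths²: PQ² = 13, PR² = 16, QR² = 5.
Since PR² = 16 < 13 + 5 = 18, the triangle is acute, so the smallest enclosing circle is the circumcircle.
Circumcentre = (-0.25, 0), r² = 4.0625.
r = √(4.0625) ≈ 2.02.

2.02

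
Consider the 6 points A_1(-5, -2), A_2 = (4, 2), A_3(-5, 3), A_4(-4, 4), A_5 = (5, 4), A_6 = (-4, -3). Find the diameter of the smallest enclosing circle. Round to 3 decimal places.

11.662

A smallest enclosing disk is always determined by at most three of the input points on its boundary.
The farthest pair is A_1–A_5 with squared distance 136. The circle on this segment as diameter has centre (0, 1) and r² = 136/4 = 34.
Check A_2: distance² to centre = 17 ≤ 34, so it lies inside.
All remaining points lie in this disk, and no smaller disk contains both endpoints, so this is the minimum enclosing circle.
Diameter = 2r = 2√34 ≈ 11.662.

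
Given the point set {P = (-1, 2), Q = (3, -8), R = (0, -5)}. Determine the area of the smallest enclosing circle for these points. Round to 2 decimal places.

Side lengths²: PQ² = 116, PR² = 50, QR² = 18.
Since PQ² = 116 ≥ 50 + 18 = 68, the angle opposite PQ is not acute, so the smallest enclosing circle has PQ as diameter.
Centre = midpoint of PQ = (1, -3), r² = 116/4 = 29.
Area = π·r² = π·29 ≈ 91.11.

91.11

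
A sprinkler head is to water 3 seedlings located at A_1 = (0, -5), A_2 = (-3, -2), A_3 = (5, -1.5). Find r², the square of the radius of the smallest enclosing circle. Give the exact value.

16.0625

Side lengths²: A_1A_2² = 18, A_1A_3² = 37.25, A_2A_3² = 64.25.
Since A_2A_3² = 64.25 ≥ 37.25 + 18 = 55.25, the angle opposite A_2A_3 is not acute, so the smallest enclosing circle has A_2A_3 as diameter.
Centre = midpoint of A_2A_3 = (1, -1.75), r² = 64.25/4 = 16.0625.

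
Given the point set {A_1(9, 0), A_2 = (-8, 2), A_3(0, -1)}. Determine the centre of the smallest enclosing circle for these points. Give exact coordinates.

Side lengths²: A_1A_2² = 293, A_1A_3² = 82, A_2A_3² = 73.
Since A_1A_2² = 293 ≥ 82 + 73 = 155, the angle opposite A_1A_2 is not acute, so the smallest enclosing circle has A_1A_2 as diameter.
Centre = midpoint of A_1A_2 = (0.5, 1), r² = 293/4 = 73.25.
Centre = (0.5, 1).

(0.5, 1)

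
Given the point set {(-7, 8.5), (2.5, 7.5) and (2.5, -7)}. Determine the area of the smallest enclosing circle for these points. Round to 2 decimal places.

259.57

Call the three points A, B, C in the order given.
Side lengths²: AB² = 91.25, AC² = 330.5, BC² = 210.25.
Since AC² = 330.5 ≥ 210.25 + 91.25 = 301.5, the angle opposite AC is not acute, so the smallest enclosing circle has AC as diameter.
Centre = midpoint of AC = (-2.25, 0.75), r² = 330.5/4 = 82.625.
Area = π·r² = π·82.625 ≈ 259.57.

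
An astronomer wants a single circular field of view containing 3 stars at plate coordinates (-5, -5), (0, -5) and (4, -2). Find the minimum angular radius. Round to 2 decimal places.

4.74

Call the three points A, B, C in the order given.
Side lengths²: AB² = 25, AC² = 90, BC² = 25.
Since AC² = 90 ≥ 25 + 25 = 50, the angle opposite AC is not acute, so the smallest enclosing circle has AC as diameter.
Centre = midpoint of AC = (-0.5, -3.5), r² = 90/4 = 22.5.
r = √(22.5) ≈ 4.74.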